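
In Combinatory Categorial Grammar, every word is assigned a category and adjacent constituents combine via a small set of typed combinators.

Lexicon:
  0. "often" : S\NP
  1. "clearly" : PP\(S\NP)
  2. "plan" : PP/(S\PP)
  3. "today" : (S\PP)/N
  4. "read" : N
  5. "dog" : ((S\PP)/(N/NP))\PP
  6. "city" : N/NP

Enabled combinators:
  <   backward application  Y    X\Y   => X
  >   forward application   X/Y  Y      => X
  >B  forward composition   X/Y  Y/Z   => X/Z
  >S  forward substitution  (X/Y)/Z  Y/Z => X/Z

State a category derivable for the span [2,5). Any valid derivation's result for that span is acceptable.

PP

[0,7] S   <
  [0,2] PP   <
    [0,1] "often" : S\NP
    [1,2] "clearly" : PP\(S\NP)
  [2,7] S\PP   >
    [2,6] (S\PP)/(N/NP)   <
      [2,5] PP   >
        [2,3] "plan" : PP/(S\PP)
        [3,5] S\PP   >
          [3,4] "today" : (S\PP)/N
          [4,5] "read" : N
      [5,6] "dog" : ((S\PP)/(N/NP))\PP
    [6,7] "city" : N/NP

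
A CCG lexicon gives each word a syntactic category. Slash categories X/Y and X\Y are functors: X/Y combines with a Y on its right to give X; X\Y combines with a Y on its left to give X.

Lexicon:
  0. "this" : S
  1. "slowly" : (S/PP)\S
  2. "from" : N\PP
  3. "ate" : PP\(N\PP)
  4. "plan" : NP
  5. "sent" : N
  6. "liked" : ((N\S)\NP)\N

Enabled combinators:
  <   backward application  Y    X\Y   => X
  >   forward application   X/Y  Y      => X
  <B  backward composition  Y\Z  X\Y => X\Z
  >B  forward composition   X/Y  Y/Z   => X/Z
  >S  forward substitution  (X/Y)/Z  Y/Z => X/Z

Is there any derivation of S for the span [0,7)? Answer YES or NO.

S (S/PP)\S N\PP PP\(N\PP) NP N ((N\S)\NP)\N
CKY chart[0,7] = {N}; S ∉ chart

NO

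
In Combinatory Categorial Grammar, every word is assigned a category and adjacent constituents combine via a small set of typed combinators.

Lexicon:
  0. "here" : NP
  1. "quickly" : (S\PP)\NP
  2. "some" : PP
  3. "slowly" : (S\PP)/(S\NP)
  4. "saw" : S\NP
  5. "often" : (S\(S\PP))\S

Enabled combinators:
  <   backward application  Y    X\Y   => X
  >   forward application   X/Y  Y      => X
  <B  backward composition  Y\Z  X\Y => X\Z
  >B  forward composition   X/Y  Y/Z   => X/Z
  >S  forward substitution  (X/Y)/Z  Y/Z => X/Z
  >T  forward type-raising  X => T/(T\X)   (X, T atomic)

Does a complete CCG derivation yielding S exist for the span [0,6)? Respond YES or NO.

YES

[0,6] S   <
  [0,2] S\PP   <
    [0,1] "here" : NP
    [1,2] "quickly" : (S\PP)\NP
  [2,6] S\(S\PP)   <
    [2,5] S   <
      [2,3] "some" : PP
      [3,5] S\PP   >
        [3,4] "slowly" : (S\PP)/(S\NP)
        [4,5] "saw" : S\NP
    [5,6] "often" : (S\(S\PP))\S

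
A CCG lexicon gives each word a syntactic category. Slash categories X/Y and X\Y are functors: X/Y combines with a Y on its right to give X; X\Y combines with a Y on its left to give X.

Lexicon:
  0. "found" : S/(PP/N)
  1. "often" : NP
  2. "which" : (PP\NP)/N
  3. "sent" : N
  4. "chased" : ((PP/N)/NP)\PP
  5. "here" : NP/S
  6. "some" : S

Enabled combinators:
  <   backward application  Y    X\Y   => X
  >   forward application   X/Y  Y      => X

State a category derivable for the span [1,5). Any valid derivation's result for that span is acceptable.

[0,7] S   >
  [0,1] "found" : S/(PP/N)
  [1,7] PP/N   >
    [1,5] (PP/N)/NP   <
      [1,4] PP   <
        [1,2] "often" : NP
        [2,4] PP\NP   >
          [2,3] "which" : (PP\NP)/N
          [3,4] "sent" : N
      [4,5] "chased" : ((PP/N)/NP)\PP
    [5,7] NP   >
      [5,6] "here" : NP/S
      [6,7] "some" : S

(PP/N)/NP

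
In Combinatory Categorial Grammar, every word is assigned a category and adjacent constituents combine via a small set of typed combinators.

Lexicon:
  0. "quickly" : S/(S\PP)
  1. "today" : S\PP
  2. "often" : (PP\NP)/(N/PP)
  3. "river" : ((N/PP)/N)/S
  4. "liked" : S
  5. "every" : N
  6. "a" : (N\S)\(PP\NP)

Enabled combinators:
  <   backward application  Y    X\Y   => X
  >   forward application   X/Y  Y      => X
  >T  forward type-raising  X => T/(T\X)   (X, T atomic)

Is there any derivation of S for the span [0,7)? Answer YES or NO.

S/(S\PP) S\PP (PP\NP)/(N/PP) ((N/PP)/N)/S S N (N\S)\(PP\NP)
CKY chart[0,7] = {N, N/(N\N), NP/(NP\N), PP/(PP\N), S/(S\N)}; S ∉ chart

NO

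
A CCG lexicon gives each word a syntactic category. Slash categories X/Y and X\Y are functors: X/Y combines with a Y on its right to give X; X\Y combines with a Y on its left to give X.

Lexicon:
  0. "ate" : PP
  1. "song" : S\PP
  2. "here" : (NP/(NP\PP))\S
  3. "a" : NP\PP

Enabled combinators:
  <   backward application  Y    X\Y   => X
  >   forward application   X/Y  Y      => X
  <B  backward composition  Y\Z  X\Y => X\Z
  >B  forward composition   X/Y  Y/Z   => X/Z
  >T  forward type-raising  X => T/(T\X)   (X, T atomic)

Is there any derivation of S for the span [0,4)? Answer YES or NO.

PP S\PP (NP/(NP\PP))\S NP\PP
CKY chart[0,4] = {N/(N\NP), NP, NP/(NP\NP), PP/(PP\NP), S/(S\NP)}; S ∉ chart

NO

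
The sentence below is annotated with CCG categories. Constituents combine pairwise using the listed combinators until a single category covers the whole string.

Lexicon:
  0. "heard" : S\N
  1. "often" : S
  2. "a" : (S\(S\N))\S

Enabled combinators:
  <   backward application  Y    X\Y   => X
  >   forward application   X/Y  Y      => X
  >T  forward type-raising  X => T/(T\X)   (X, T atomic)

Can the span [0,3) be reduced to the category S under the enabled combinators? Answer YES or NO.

YES

[0,3] S   <
  [0,1] "heard" : S\N
  [1,3] S\(S\N)   <
    [1,2] "often" : S
    [2,3] "a" : (S\(S\N))\S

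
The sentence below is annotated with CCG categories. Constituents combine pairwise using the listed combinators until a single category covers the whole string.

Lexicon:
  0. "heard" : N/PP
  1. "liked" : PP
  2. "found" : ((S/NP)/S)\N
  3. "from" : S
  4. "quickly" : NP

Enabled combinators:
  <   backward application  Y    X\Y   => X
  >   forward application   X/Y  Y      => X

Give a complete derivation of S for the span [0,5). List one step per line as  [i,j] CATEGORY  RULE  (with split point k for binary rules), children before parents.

[0,5] S   >
  [0,4] S/NP   >
    [0,3] (S/NP)/S   <
      [0,2] N   >
        [0,1] "heard" : N/PP
        [1,2] "liked" : PP
      [2,3] "found" : ((S/NP)/S)\N
    [3,4] "from" : S
  [4,5] "quickly" : NP

[0,1] N/PP  lex  "heard"
[1,2] PP  lex  "liked"
[0,2] N  >  k=1
[2,3] ((S/NP)/S)\N  lex  "found"
[0,3] (S/NP)/S  <  k=2
[3,4] S  lex  "from"
[0,4] S/NP  >  k=3
[4,5] NP  lex  "quickly"
[0,5] S  >  k=4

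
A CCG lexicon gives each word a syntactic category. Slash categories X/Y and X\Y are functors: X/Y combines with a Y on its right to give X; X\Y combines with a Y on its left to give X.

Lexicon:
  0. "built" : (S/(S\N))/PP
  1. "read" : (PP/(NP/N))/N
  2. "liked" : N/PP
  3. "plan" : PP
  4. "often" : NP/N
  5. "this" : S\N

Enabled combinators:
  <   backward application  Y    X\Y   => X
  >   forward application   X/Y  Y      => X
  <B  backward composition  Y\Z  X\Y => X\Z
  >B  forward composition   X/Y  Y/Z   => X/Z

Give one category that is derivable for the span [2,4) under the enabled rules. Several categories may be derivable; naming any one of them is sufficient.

N

[0,6] S   >
  [0,5] S/(S\N)   >
    [0,1] "built" : (S/(S\N))/PP
    [1,5] PP   >
      [1,4] PP/(NP/N)   >
        [1,2] "read" : (PP/(NP/N))/N
        [2,4] N   >
          [2,3] "liked" : N/PP
          [3,4] "plan" : PP
      [4,5] "often" : NP/N
  [5,6] "this" : S\N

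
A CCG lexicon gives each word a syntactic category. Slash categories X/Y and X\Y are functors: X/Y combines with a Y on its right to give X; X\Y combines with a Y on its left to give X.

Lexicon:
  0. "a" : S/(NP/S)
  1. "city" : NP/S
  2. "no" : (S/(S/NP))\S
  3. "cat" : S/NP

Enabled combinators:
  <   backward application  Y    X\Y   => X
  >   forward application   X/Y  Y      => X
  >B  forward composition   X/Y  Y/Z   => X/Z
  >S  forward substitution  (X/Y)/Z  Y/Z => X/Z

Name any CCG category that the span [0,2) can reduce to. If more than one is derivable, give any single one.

S

[0,4] S   >
  [0,3] S/(S/NP)   <
    [0,2] S   >
      [0,1] "a" : S/(NP/S)
      [1,2] "city" : NP/S
    [2,3] "no" : (S/(S/NP))\S
  [3,4] "cat" : S/NP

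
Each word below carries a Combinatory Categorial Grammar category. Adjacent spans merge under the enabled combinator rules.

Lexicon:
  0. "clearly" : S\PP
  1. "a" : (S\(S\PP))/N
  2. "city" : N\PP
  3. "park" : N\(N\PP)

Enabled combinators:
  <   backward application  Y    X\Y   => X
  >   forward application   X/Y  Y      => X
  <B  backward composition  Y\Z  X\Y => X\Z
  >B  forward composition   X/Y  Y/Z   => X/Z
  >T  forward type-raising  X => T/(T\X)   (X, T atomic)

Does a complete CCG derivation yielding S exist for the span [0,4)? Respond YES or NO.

YES

[0,4] S   <
  [0,1] "clearly" : S\PP
  [1,4] S\(S\PP)   >
    [1,2] "a" : (S\(S\PP))/N
    [2,4] N   <
      [2,3] "city" : N\PP
      [3,4] "park" : N\(N\PP)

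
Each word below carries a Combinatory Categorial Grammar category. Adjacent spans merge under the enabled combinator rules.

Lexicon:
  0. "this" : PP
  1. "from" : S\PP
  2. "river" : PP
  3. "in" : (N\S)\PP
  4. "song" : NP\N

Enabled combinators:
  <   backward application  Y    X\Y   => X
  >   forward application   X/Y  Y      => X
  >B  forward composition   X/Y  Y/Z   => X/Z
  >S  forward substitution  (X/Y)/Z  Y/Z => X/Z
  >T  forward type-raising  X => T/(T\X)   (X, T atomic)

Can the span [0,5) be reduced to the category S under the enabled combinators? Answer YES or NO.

NO

PP S\PP PP (N\S)\PP NP\N
CKY chart[0,5] = {N/(N\NP), NP, NP/(NP\NP), PP/(PP\NP), S/(S\NP)}; S ∉ chart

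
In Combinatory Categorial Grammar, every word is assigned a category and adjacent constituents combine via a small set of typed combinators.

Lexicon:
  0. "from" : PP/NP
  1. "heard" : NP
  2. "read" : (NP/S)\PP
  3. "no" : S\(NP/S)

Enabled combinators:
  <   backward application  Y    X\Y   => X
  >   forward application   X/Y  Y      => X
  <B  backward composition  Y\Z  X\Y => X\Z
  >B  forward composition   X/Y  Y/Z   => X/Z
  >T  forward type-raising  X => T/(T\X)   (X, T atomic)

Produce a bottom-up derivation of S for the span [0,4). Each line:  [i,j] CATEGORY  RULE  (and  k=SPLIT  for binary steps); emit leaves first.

[0,4] S   <
  [0,2] PP   >
    [0,1] "from" : PP/NP
    [1,2] "heard" : NP
  [2,4] S\PP   <B
    [2,3] "read" : (NP/S)\PP
    [3,4] "no" : S\(NP/S)

[0,1] PP/NP  lex  "from"
[1,2] NP  lex  "heard"
[0,2] PP  >  k=1
[2,3] (NP/S)\PP  lex  "read"
[3,4] S\(NP/S)  lex  "no"
[2,4] S\PP  <B  k=3
[0,4] S  <  k=2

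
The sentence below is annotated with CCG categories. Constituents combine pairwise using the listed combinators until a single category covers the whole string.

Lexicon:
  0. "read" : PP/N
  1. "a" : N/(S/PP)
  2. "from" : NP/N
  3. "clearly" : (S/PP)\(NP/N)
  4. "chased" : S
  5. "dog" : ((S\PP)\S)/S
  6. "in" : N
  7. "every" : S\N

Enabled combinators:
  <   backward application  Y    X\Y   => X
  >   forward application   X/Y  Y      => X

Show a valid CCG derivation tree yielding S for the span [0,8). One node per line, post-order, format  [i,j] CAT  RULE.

[0,8] S   <
  [0,4] PP   >
    [0,1] "read" : PP/N
    [1,4] N   >
      [1,2] "a" : N/(S/PP)
      [2,4] S/PP   <
        [2,3] "from" : NP/N
        [3,4] "clearly" : (S/PP)\(NP/N)
  [4,8] S\PP   <
    [4,5] "chased" : S
    [5,8] (S\PP)\S   >
      [5,6] "dog" : ((S\PP)\S)/S
      [6,8] S   <
        [6,7] "in" : N
        [7,8] "every" : S\N

[0,1] PP/N  lex  "read"
[1,2] N/(S/PP)  lex  "a"
[2,3] NP/N  lex  "from"
[3,4] (S/PP)\(NP/N)  lex  "clearly"
[2,4] S/PP  <  k=3
[1,4] N  >  k=2
[0,4] PP  >  k=1
[4,5] S  lex  "chased"
[5,6] ((S\PP)\S)/S  lex  "dog"
[6,7] N  lex  "in"
[7,8] S\N  lex  "every"
[6,8] S  <  k=7
[5,8] (S\PP)\S  >  k=6
[4,8] S\PP  <  k=5
[0,8] S  <  k=4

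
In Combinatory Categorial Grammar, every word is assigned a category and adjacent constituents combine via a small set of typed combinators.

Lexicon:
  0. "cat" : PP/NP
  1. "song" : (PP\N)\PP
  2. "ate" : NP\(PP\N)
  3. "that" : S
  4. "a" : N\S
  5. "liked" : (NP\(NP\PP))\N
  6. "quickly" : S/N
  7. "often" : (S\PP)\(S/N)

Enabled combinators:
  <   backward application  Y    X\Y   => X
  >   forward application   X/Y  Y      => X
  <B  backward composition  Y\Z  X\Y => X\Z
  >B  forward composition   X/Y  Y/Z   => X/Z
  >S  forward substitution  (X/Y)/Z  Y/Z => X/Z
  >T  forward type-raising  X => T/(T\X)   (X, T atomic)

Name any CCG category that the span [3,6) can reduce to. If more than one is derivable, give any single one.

NP\(NP\PP)

[0,8] S   <
  [0,6] PP   >
    [0,1] "cat" : PP/NP
    [1,6] NP   <
      [1,3] NP\PP   <B
        [1,2] "song" : (PP\N)\PP
        [2,3] "ate" : NP\(PP\N)
      [3,6] NP\(NP\PP)   <
        [3,5] N   <
          [3,4] "that" : S
          [4,5] "a" : N\S
        [5,6] "liked" : (NP\(NP\PP))\N
  [6,8] S\PP   <
    [6,7] "quickly" : S/N
    [7,8] "often" : (S\PP)\(S/N)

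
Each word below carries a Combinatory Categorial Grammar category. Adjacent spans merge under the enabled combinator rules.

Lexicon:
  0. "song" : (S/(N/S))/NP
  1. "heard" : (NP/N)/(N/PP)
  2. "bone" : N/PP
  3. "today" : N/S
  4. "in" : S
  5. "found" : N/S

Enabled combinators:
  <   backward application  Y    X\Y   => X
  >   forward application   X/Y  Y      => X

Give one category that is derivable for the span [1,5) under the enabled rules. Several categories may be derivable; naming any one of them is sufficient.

NP

[0,6] S   >
  [0,5] S/(N/S)   >
    [0,1] "song" : (S/(N/S))/NP
    [1,5] NP   >
      [1,3] NP/N   >
        [1,2] "heard" : (NP/N)/(N/PP)
        [2,3] "bone" : N/PP
      [3,5] N   >
        [3,4] "today" : N/S
        [4,5] "in" : S
  [5,6] "found" : N/S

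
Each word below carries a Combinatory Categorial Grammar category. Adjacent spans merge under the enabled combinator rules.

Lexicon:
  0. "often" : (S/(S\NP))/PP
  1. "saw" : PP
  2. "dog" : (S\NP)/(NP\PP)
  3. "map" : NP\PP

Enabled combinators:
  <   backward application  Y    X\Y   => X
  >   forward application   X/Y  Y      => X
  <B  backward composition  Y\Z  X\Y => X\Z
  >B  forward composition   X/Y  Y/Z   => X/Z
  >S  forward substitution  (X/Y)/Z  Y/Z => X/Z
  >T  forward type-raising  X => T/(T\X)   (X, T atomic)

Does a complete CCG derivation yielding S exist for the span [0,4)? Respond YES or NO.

[0,4] S   >
  [0,2] S/(S\NP)   >
    [0,1] "often" : (S/(S\NP))/PP
    [1,2] "saw" : PP
  [2,4] S\NP   >
    [2,3] "dog" : (S\NP)/(NP\PP)
    [3,4] "map" : NP\PP

YES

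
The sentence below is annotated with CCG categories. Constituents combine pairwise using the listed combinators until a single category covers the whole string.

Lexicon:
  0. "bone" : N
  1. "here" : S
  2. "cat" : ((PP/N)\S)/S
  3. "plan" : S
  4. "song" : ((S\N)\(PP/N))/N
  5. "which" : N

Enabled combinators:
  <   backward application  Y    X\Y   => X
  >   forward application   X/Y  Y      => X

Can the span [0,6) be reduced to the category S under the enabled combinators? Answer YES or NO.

[0,6] S   <
  [0,1] "bone" : N
  [1,6] S\N   <
    [1,4] PP/N   <
      [1,2] "here" : S
      [2,4] (PP/N)\S   >
        [2,3] "cat" : ((PP/N)\S)/S
        [3,4] "plan" : S
    [4,6] (S\N)\(PP/N)   >
      [4,5] "song" : ((S\N)\(PP/N))/N
      [5,6] "which" : N

YES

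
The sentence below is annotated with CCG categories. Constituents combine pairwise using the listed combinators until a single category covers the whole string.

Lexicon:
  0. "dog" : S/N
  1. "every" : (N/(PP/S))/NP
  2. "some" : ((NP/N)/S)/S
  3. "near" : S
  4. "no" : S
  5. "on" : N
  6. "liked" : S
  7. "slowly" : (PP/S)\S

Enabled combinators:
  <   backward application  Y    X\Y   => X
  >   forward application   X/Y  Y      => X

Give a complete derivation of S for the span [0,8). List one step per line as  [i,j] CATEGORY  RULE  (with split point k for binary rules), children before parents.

[0,8] S   >
  [0,1] "dog" : S/N
  [1,8] N   >
    [1,6] N/(PP/S)   >
      [1,2] "every" : (N/(PP/S))/NP
      [2,6] NP   >
        [2,5] NP/N   >
          [2,4] (NP/N)/S   >
            [2,3] "some" : ((NP/N)/S)/S
            [3,4] "near" : S
          [4,5] "no" : S
        [5,6] "on" : N
    [6,8] PP/S   <
      [6,7] "liked" : S
      [7,8] "slowly" : (PP/S)\S

[0,1] S/N  lex  "dog"
[1,2] (N/(PP/S))/NP  lex  "every"
[2,3] ((NP/N)/S)/S  lex  "some"
[3,4] S  lex  "near"
[2,4] (NP/N)/S  >  k=3
[4,5] S  lex  "no"
[2,5] NP/N  >  k=4
[5,6] N  lex  "on"
[2,6] NP  >  k=5
[1,6] N/(PP/S)  >  k=2
[6,7] S  lex  "liked"
[7,8] (PP/S)\S  lex  "slowly"
[6,8] PP/S  <  k=7
[1,8] N  >  k=6
[0,8] S  >  k=1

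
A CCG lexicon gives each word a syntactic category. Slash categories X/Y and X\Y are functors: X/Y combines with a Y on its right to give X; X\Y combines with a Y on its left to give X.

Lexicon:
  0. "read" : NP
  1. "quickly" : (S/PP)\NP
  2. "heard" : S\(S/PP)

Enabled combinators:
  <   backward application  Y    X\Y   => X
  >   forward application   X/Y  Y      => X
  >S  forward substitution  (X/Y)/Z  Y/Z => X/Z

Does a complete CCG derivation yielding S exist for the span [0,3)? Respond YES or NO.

YES

[0,3] S   <
  [0,2] S/PP   <
    [0,1] "read" : NP
    [1,2] "quickly" : (S/PP)\NP
  [2,3] "heard" : S\(S/PP)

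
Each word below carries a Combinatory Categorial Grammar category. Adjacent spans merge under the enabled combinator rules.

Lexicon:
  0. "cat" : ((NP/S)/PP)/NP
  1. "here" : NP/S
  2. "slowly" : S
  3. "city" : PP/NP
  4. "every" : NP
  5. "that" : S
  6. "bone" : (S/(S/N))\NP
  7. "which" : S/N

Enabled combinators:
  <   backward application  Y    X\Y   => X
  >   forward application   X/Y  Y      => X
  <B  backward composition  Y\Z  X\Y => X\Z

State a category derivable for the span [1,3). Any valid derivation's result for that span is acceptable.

NP

[0,8] S   >
  [0,7] S/(S/N)   <
    [0,6] NP   >
      [0,5] NP/S   >
        [0,3] (NP/S)/PP   >
          [0,1] "cat" : ((NP/S)/PP)/NP
          [1,3] NP   >
            [1,2] "here" : NP/S
            [2,3] "slowly" : S
        [3,5] PP   >
          [3,4] "city" : PP/NP
          [4,5] "every" : NP
      [5,6] "that" : S
    [6,7] "bone" : (S/(S/N))\NP
  [7,8] "which" : S/N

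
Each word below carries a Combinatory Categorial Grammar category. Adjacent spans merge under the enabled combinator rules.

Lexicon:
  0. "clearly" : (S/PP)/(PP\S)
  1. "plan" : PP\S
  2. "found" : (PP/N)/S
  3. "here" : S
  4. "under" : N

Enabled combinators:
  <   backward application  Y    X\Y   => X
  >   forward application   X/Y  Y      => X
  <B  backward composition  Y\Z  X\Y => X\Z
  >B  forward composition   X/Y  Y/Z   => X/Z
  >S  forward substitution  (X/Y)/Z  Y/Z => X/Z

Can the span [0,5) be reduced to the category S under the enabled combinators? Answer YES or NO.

YES

[0,5] S   >
  [0,2] S/PP   >
    [0,1] "clearly" : (S/PP)/(PP\S)
    [1,2] "plan" : PP\S
  [2,5] PP   >
    [2,4] PP/N   >
      [2,3] "found" : (PP/N)/S
      [3,4] "here" : S
    [4,5] "under" : N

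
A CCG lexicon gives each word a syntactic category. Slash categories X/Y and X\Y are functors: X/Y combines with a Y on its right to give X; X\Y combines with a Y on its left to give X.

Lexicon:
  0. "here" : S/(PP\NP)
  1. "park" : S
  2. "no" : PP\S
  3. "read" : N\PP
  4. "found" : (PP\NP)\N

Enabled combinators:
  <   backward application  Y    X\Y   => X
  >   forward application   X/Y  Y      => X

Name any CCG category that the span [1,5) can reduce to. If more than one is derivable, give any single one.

PP\NP

[0,5] S   >
  [0,1] "here" : S/(PP\NP)
  [1,5] PP\NP   <
    [1,4] N   <
      [1,3] PP   <
        [1,2] "park" : S
        [2,3] "no" : PP\S
      [3,4] "read" : N\PP
    [4,5] "found" : (PP\NP)\N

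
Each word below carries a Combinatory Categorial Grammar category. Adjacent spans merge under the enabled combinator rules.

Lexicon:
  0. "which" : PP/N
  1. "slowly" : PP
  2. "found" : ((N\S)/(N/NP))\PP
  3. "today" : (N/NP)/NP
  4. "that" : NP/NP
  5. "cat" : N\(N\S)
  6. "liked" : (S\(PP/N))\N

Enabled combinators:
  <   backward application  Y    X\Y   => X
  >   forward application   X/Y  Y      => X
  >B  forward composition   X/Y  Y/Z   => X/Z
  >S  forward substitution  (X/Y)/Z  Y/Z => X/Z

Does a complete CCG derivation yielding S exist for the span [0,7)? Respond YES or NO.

YES

[0,7] S   <
  [0,1] "which" : PP/N
  [1,7] S\(PP/N)   <
    [1,6] N   <
      [1,5] N\S   >
        [1,3] (N\S)/(N/NP)   <
          [1,2] "slowly" : PP
          [2,3] "found" : ((N\S)/(N/NP))\PP
        [3,5] N/NP   >S
          [3,4] "today" : (N/NP)/NP
          [4,5] "that" : NP/NP
      [5,6] "cat" : N\(N\S)
    [6,7] "liked" : (S\(PP/N))\N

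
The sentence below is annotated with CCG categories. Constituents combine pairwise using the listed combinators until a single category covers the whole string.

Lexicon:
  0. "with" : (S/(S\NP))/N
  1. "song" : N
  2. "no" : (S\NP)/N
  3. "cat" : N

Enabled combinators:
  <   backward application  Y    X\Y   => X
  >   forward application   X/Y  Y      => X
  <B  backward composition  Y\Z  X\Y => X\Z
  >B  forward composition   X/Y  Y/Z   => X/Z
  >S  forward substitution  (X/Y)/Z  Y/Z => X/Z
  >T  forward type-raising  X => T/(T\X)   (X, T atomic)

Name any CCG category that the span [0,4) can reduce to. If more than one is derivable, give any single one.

[0,4] S   >
  [0,2] S/(S\NP)   >
    [0,1] "with" : (S/(S\NP))/N
    [1,2] "song" : N
  [2,4] S\NP   >
    [2,3] "no" : (S\NP)/N
    [3,4] "cat" : N

S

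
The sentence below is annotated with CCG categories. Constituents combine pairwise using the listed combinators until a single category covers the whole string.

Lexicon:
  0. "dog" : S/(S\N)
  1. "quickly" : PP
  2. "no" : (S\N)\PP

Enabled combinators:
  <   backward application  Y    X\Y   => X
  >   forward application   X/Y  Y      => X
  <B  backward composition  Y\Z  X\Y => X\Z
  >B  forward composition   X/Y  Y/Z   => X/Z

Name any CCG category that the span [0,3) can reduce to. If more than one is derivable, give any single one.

S

[0,3] S   >
  [0,1] "dog" : S/(S\N)
  [1,3] S\N   <
    [1,2] "quickly" : PP
    [2,3] "no" : (S\N)\PP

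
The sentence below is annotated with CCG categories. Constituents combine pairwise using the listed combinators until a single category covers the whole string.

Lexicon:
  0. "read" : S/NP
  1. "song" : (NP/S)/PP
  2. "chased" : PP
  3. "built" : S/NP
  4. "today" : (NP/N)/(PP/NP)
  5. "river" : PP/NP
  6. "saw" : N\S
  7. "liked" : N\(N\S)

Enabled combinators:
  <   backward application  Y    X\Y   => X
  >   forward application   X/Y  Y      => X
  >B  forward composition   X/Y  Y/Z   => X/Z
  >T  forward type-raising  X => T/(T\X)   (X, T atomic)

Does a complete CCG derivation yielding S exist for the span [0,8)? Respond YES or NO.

[0,8] S   >
  [0,4] S/NP   >B
    [0,3] S/S   >B
      [0,1] "read" : S/NP
      [1,3] NP/S   >
        [1,2] "song" : (NP/S)/PP
        [2,3] "chased" : PP
    [3,4] "built" : S/NP
  [4,8] NP   >
    [4,6] NP/N   >
      [4,5] "today" : (NP/N)/(PP/NP)
      [5,6] "river" : PP/NP
    [6,8] N   <
      [6,7] "saw" : N\S
      [7,8] "liked" : N\(N\S)

YES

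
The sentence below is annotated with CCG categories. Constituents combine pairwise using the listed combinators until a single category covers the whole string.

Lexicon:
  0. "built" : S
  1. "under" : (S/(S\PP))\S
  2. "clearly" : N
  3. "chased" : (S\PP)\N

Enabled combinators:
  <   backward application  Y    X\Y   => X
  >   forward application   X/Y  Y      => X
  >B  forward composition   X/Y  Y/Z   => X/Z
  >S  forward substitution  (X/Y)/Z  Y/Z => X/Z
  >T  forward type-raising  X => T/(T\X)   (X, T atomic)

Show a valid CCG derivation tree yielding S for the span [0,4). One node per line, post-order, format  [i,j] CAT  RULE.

[0,4] S   >
  [0,2] S/(S\PP)   <
    [0,1] "built" : S
    [1,2] "under" : (S/(S\PP))\S
  [2,4] S\PP   <
    [2,3] "clearly" : N
    [3,4] "chased" : (S\PP)\N

[0,1] S  lex  "built"
[1,2] (S/(S\PP))\S  lex  "under"
[0,2] S/(S\PP)  <  k=1
[2,3] N  lex  "clearly"
[3,4] (S\PP)\N  lex  "chased"
[2,4] S\PP  <  k=3
[0,4] S  >  k=2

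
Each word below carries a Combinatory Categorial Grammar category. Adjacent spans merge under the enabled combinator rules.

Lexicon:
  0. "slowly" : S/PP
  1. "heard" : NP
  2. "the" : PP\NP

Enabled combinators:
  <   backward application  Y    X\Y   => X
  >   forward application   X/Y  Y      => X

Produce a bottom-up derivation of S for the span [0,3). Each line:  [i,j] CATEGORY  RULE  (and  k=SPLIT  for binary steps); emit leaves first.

[0,1] S/PP  lex  "slowly"
[1,2] NP  lex  "heard"
[2,3] PP\NP  lex  "the"
[1,3] PP  <  k=2
[0,3] S  >  k=1

[0,3] S   >
  [0,1] "slowly" : S/PP
  [1,3] PP   <
    [1,2] "heard" : NP
    [2,3] "the" : PP\NP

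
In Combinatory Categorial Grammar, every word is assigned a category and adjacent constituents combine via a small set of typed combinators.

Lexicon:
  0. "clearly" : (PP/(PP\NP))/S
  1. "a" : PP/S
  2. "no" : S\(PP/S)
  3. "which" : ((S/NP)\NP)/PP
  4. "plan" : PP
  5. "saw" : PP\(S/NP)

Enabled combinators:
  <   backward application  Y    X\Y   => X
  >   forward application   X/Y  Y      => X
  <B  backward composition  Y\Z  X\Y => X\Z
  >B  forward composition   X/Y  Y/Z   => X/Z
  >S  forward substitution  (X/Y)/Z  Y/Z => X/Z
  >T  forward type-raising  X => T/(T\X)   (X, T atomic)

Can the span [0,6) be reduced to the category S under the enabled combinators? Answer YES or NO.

(PP/(PP\NP))/S PP/S S\(PP/S) ((S/NP)\NP)/PP PP PP\(S/NP)
CKY chart[0,6] = {N/(N\PP), NP/(NP\PP), PP, PP/(PP\PP), S/(S\PP)}; S ∉ chart

NO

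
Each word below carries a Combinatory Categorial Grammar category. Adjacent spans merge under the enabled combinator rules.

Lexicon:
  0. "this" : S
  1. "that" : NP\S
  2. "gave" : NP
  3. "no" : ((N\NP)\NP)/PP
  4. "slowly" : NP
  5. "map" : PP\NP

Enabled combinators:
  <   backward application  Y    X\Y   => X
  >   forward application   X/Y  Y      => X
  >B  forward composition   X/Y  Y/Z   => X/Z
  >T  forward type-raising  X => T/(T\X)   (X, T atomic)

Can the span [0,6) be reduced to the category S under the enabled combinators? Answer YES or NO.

NO

S NP\S NP ((N\NP)\NP)/PP NP PP\NP
CKY chart[0,6] = {N, N/(N\N), NP/(NP\N), PP/(PP\N), S/(S\N)}; S ∉ chart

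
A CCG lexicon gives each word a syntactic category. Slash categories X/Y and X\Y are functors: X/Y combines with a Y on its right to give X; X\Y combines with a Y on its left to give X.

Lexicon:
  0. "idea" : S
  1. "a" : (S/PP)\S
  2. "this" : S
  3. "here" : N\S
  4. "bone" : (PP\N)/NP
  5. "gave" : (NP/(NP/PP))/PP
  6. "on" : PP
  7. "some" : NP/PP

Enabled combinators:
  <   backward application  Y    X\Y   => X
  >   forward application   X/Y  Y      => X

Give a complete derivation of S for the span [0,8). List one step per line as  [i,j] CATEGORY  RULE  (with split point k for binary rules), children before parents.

[0,1] S  lex  "idea"
[1,2] (S/PP)\S  lex  "a"
[0,2] S/PP  <  k=1
[2,3] S  lex  "this"
[3,4] N\S  lex  "here"
[2,4] N  <  k=3
[4,5] (PP\N)/NP  lex  "bone"
[5,6] (NP/(NP/PP))/PP  lex  "gave"
[6,7] PP  lex  "on"
[5,7] NP/(NP/PP)  >  k=6
[7,8] NP/PP  lex  "some"
[5,8] NP  >  k=7
[4,8] PP\N  >  k=5
[2,8] PP  <  k=4
[0,8] S  >  k=2

[0,8] S   >
  [0,2] S/PP   <
    [0,1] "idea" : S
    [1,2] "a" : (S/PP)\S
  [2,8] PP   <
    [2,4] N   <
      [2,3] "this" : S
      [3,4] "here" : N\S
    [4,8] PP\N   >
      [4,5] "bone" : (PP\N)/NP
      [5,8] NP   >
        [5,7] NP/(NP/PP)   >
          [5,6] "gave" : (NP/(NP/PP))/PP
          [6,7] "on" : PP
        [7,8] "some" : NP/PP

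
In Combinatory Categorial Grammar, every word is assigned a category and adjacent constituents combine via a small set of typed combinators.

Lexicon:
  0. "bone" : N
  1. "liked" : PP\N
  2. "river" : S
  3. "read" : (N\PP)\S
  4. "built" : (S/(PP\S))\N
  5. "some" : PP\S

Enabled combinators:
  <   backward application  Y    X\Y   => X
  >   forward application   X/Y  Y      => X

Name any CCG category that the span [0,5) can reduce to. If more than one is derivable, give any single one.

[0,6] S   >
  [0,5] S/(PP\S)   <
    [0,4] N   <
      [0,2] PP   <
        [0,1] "bone" : N
        [1,2] "liked" : PP\N
      [2,4] N\PP   <
        [2,3] "river" : S
        [3,4] "read" : (N\PP)\S
    [4,5] "built" : (S/(PP\S))\N
  [5,6] "some" : PP\S

S/(PP\S)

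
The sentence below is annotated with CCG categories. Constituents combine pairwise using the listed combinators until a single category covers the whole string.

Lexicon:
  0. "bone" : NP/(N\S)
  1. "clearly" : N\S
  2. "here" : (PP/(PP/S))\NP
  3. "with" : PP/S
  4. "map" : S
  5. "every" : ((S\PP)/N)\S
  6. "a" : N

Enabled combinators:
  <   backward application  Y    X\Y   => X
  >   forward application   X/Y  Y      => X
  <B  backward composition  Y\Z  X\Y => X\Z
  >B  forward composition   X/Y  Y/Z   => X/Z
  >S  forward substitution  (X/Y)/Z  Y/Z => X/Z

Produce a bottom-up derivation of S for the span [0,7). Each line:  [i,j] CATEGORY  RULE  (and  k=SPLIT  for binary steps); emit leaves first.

[0,7] S   <
  [0,4] PP   >
    [0,3] PP/(PP/S)   <
      [0,2] NP   >
        [0,1] "bone" : NP/(N\S)
        [1,2] "clearly" : N\S
      [2,3] "here" : (PP/(PP/S))\NP
    [3,4] "with" : PP/S
  [4,7] S\PP   >
    [4,6] (S\PP)/N   <
      [4,5] "map" : S
      [5,6] "every" : ((S\PP)/N)\S
    [6,7] "a" : N

[0,1] NP/(N\S)  lex  "bone"
[1,2] N\S  lex  "clearly"
[0,2] NP  >  k=1
[2,3] (PP/(PP/S))\NP  lex  "here"
[0,3] PP/(PP/S)  <  k=2
[3,4] PP/S  lex  "with"
[0,4] PP  >  k=3
[4,5] S  lex  "map"
[5,6] ((S\PP)/N)\S  lex  "every"
[4,6] (S\PP)/N  <  k=5
[6,7] N  lex  "a"
[4,7] S\PP  >  k=6
[0,7] S  <  k=4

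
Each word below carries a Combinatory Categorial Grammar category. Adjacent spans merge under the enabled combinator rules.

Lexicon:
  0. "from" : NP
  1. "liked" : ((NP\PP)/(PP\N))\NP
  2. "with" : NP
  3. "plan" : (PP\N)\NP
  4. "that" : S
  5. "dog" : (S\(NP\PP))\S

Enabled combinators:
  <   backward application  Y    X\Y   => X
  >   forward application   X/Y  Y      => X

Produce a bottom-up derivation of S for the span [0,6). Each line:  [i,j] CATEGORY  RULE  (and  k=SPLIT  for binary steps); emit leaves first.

[0,1] NP  lex  "from"
[1,2] ((NP\PP)/(PP\N))\NP  lex  "liked"
[0,2] (NP\PP)/(PP\N)  <  k=1
[2,3] NP  lex  "with"
[3,4] (PP\N)\NP  lex  "plan"
[2,4] PP\N  <  k=3
[0,4] NP\PP  >  k=2
[4,5] S  lex  "that"
[5,6] (S\(NP\PP))\S  lex  "dog"
[4,6] S\(NP\PP)  <  k=5
[0,6] S  <  k=4

[0,6] S   <
  [0,4] NP\PP   >
    [0,2] (NP\PP)/(PP\N)   <
      [0,1] "from" : NP
      [1,2] "liked" : ((NP\PP)/(PP\N))\NP
    [2,4] PP\N   <
      [2,3] "with" : NP
      [3,4] "plan" : (PP\N)\NP
  [4,6] S\(NP\PP)   <
    [4,5] "that" : S
    [5,6] "dog" : (S\(NP\PP))\S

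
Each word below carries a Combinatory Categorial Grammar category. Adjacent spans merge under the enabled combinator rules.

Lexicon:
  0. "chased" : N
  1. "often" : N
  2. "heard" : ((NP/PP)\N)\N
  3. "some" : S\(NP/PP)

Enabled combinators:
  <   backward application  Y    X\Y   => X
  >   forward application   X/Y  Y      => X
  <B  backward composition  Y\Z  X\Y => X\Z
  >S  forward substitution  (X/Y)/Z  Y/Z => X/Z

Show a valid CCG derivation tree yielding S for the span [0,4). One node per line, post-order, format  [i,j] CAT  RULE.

[0,4] S   <
  [0,3] NP/PP   <
    [0,1] "chased" : N
    [1,3] (NP/PP)\N   <
      [1,2] "often" : N
      [2,3] "heard" : ((NP/PP)\N)\N
  [3,4] "some" : S\(NP/PP)

[0,1] N  lex  "chased"
[1,2] N  lex  "often"
[2,3] ((NP/PP)\N)\N  lex  "heard"
[1,3] (NP/PP)\N  <  k=2
[0,3] NP/PP  <  k=1
[3,4] S\(NP/PP)  lex  "some"
[0,4] S  <  k=3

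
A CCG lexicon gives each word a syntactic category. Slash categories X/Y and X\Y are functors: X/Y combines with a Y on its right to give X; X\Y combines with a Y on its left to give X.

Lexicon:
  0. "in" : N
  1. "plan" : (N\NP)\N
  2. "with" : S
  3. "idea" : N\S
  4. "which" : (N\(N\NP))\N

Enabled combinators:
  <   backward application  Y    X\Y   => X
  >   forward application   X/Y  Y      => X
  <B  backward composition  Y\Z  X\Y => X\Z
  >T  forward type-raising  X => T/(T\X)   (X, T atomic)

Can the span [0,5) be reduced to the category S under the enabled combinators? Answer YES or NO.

N (N\NP)\N S N\S (N\(N\NP))\N
CKY chart[0,5] = {N, N/(N\N), NP/(NP\N), PP/(PP\N), S/(S\N)}; S ∉ chart

NO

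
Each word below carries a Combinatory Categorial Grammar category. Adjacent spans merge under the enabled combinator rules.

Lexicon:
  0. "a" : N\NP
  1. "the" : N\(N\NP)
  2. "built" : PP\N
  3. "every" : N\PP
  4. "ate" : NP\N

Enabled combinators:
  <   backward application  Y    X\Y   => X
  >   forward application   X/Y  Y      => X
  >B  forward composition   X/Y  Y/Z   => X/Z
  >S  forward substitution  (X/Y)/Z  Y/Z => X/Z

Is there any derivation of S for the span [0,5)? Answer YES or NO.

N\NP N\(N\NP) PP\N N\PP NP\N
CKY chart[0,5] = {NP}; S ∉ chart

NO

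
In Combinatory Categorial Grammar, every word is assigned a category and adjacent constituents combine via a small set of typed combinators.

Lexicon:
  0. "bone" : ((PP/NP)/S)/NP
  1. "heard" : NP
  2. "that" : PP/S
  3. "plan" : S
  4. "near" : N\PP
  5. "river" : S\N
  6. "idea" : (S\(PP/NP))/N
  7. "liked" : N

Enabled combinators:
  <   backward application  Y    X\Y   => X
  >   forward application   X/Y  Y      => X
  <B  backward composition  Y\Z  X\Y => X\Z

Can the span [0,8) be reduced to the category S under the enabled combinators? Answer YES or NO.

[0,8] S   <
  [0,6] PP/NP   >
    [0,2] (PP/NP)/S   >
      [0,1] "bone" : ((PP/NP)/S)/NP
      [1,2] "heard" : NP
    [2,6] S   <
      [2,4] PP   >
        [2,3] "that" : PP/S
        [3,4] "plan" : S
      [4,6] S\PP   <B
        [4,5] "near" : N\PP
        [5,6] "river" : S\N
  [6,8] S\(PP/NP)   >
    [6,7] "idea" : (S\(PP/NP))/N
    [7,8] "liked" : N

YES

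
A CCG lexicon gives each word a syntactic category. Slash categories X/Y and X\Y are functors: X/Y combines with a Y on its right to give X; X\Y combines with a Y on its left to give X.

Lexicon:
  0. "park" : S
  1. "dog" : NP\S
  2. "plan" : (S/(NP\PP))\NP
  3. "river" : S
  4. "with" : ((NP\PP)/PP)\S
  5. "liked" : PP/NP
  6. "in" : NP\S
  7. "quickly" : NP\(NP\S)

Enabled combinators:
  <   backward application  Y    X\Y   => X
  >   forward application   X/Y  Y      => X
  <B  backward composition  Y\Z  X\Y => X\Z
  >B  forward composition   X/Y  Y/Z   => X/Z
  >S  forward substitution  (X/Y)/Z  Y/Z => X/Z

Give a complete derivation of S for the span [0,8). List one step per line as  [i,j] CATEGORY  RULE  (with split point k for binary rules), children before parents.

[0,8] S   >
  [0,3] S/(NP\PP)   <
    [0,2] NP   <
      [0,1] "park" : S
      [1,2] "dog" : NP\S
    [2,3] "plan" : (S/(NP\PP))\NP
  [3,8] NP\PP   >
    [3,5] (NP\PP)/PP   <
      [3,4] "river" : S
      [4,5] "with" : ((NP\PP)/PP)\S
    [5,8] PP   >
      [5,6] "liked" : PP/NP
      [6,8] NP   <
        [6,7] "in" : NP\S
        [7,8] "quickly" : NP\(NP\S)

[0,1] S  lex  "park"
[1,2] NP\S  lex  "dog"
[0,2] NP  <  k=1
[2,3] (S/(NP\PP))\NP  lex  "plan"
[0,3] S/(NP\PP)  <  k=2
[3,4] S  lex  "river"
[4,5] ((NP\PP)/PP)\S  lex  "with"
[3,5] (NP\PP)/PP  <  k=4
[5,6] PP/NP  lex  "liked"
[6,7] NP\S  lex  "in"
[7,8] NP\(NP\S)  lex  "quickly"
[6,8] NP  <  k=7
[5,8] PP  >  k=6
[3,8] NP\PP  >  k=5
[0,8] S  >  k=3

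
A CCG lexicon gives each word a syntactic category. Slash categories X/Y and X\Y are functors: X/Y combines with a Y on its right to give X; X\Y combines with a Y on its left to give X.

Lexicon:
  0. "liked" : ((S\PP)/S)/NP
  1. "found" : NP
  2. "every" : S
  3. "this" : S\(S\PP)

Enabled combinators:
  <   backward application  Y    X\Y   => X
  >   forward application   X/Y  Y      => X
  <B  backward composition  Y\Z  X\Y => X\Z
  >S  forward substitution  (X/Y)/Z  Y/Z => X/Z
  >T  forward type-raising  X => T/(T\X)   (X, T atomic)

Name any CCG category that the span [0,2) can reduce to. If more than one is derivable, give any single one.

[0,4] S   <
  [0,3] S\PP   >
    [0,2] (S\PP)/S   >
      [0,1] "liked" : ((S\PP)/S)/NP
      [1,2] "found" : NP
    [2,3] "every" : S
  [3,4] "this" : S\(S\PP)

(S\PP)/S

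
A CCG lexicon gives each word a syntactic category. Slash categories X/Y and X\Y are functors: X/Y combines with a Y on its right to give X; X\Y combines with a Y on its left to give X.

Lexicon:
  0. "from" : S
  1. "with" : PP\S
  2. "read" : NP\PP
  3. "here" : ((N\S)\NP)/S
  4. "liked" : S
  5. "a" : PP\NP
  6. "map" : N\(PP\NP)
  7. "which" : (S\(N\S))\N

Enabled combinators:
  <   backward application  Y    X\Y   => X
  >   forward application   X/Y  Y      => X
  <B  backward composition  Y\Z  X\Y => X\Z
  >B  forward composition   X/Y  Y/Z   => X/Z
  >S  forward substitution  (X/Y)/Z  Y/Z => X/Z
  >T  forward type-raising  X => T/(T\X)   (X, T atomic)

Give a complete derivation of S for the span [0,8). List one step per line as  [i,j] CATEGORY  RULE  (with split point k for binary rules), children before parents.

[0,8] S   <
  [0,3] NP   <
    [0,1] "from" : S
    [1,3] NP\S   <B
      [1,2] "with" : PP\S
      [2,3] "read" : NP\PP
  [3,8] S\NP   <B
    [3,5] (N\S)\NP   >
      [3,4] "here" : ((N\S)\NP)/S
      [4,5] "liked" : S
    [5,8] S\(N\S)   <
      [5,7] N   <
        [5,6] "a" : PP\NP
        [6,7] "map" : N\(PP\NP)
      [7,8] "which" : (S\(N\S))\N

[0,1] S  lex  "from"
[1,2] PP\S  lex  "with"
[2,3] NP\PP  lex  "read"
[1,3] NP\S  <B  k=2
[0,3] NP  <  k=1
[3,4] ((N\S)\NP)/S  lex  "here"
[4,5] S  lex  "liked"
[3,5] (N\S)\NP  >  k=4
[5,6] PP\NP  lex  "a"
[6,7] N\(PP\NP)  lex  "map"
[5,7] N  <  k=6
[7,8] (S\(N\S))\N  lex  "which"
[5,8] S\(N\S)  <  k=7
[3,8] S\NP  <B  k=5
[0,8] S  <  k=3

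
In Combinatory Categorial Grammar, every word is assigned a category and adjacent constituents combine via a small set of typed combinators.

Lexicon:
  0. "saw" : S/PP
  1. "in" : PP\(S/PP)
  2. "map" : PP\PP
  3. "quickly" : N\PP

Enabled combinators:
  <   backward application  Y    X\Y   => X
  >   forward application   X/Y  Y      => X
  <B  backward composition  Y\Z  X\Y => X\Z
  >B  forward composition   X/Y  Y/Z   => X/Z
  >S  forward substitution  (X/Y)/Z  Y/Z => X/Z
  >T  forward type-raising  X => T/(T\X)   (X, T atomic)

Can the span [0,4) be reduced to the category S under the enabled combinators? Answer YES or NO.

S/PP PP\(S/PP) PP\PP N\PP
CKY chart[0,4] = {N, N/(N\N), NP/(NP\N), PP/(PP\N), S/(S\N)}; S ∉ chart

NO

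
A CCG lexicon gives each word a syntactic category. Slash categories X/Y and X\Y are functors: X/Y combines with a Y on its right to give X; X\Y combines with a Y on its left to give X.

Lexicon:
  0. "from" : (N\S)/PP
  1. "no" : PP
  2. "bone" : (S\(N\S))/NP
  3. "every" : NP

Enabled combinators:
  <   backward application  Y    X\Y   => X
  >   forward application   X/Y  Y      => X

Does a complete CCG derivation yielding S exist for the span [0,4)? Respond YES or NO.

YES

[0,4] S   <
  [0,2] N\S   >
    [0,1] "from" : (N\S)/PP
    [1,2] "no" : PP
  [2,4] S\(N\S)   >
    [2,3] "bone" : (S\(N\S))/NP
    [3,4] "every" : NP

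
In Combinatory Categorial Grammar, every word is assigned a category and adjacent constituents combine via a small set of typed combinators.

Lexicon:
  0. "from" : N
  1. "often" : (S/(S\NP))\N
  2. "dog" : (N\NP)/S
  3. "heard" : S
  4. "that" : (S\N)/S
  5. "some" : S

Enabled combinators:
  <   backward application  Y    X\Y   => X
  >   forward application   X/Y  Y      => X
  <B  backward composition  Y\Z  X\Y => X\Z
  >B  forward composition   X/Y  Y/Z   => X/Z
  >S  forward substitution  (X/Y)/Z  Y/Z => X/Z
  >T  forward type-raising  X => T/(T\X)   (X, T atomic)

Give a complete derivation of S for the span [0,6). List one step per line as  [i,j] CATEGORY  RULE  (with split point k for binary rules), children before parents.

[0,1] N  lex  "from"
[1,2] (S/(S\NP))\N  lex  "often"
[0,2] S/(S\NP)  <  k=1
[2,3] (N\NP)/S  lex  "dog"
[3,4] S  lex  "heard"
[2,4] N\NP  >  k=3
[4,5] (S\N)/S  lex  "that"
[5,6] S  lex  "some"
[4,6] S\N  >  k=5
[2,6] S\NP  <B  k=4
[0,6] S  >  k=2

[0,6] S   >
  [0,2] S/(S\NP)   <
    [0,1] "from" : N
    [1,2] "often" : (S/(S\NP))\N
  [2,6] S\NP   <B
    [2,4] N\NP   >
      [2,3] "dog" : (N\NP)/S
      [3,4] "heard" : S
    [4,6] S\N   >
      [4,5] "that" : (S\N)/S
      [5,6] "some" : S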